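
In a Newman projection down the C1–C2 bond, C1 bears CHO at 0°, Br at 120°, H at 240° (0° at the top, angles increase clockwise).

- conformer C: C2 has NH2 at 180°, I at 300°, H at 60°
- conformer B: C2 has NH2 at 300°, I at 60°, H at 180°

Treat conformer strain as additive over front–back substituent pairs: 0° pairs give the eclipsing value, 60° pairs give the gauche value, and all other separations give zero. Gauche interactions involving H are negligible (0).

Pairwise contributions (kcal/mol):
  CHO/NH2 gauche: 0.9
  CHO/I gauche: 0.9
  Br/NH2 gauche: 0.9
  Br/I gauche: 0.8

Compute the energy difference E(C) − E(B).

-0.8 kcal/mol

C (staggered): CHO(0°)/I(300°) gauche 0.9; Br(120°)/NH2(180°) gauche 0.9 → 1.8 kcal/mol.
B (staggered): CHO(0°)/NH2(300°) gauche 0.9; CHO(0°)/I(60°) gauche 0.9; Br(120°)/I(60°) gauche 0.8 → 2.6 kcal/mol.
E(C) − E(B) = 1.8 − 2.6 = -0.8 kcal/mol.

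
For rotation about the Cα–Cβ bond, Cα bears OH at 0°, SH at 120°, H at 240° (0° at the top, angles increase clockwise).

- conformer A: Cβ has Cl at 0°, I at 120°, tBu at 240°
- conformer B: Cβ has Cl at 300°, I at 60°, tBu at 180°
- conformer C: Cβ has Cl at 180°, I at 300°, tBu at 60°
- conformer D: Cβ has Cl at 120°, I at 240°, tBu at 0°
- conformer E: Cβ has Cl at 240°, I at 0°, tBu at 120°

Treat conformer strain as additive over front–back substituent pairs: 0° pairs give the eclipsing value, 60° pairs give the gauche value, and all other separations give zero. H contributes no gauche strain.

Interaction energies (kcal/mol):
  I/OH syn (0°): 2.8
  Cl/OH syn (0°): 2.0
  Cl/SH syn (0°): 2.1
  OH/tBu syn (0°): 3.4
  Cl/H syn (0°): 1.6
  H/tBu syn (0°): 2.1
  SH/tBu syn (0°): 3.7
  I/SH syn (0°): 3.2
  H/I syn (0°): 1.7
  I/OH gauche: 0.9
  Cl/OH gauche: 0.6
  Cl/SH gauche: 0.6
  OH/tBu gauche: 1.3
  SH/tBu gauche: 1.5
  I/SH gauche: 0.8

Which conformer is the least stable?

A is eclipsed. OH at 0° is eclipsed with Cl at 0° (2.0); SH at 120° is eclipsed with I at 120° (3.2); H at 240° is eclipsed with tBu at 240° (2.1). Total 7.3 kcal/mol.
B is staggered. OH at 0° is gauche with Cl at 300° (0.6); OH at 0° is gauche with I at 60° (0.9); SH at 120° is gauche with I at 60° (0.8); SH at 120° is gauche with tBu at 180° (1.5). Total 3.8 kcal/mol.
C is staggered. OH at 0° is gauche with I at 300° (0.9); OH at 0° is gauche with tBu at 60° (1.3); SH at 120° is gauche with Cl at 180° (0.6); SH at 120° is gauche with tBu at 60° (1.5). Total 4.3 kcal/mol.
D is eclipsed. OH at 0° is eclipsed with tBu at 0° (3.4); SH at 120° is eclipsed with Cl at 120° (2.1); H at 240° is eclipsed with I at 240° (1.7). Total 7.2 kcal/mol.
E is eclipsed. OH at 0° is eclipsed with I at 0° (2.8); SH at 120° is eclipsed with tBu at 120° (3.7); H at 240° is eclipsed with Cl at 240° (1.6). Total 8.1 kcal/mol.
E has the highest total (8.1 kcal/mol).

E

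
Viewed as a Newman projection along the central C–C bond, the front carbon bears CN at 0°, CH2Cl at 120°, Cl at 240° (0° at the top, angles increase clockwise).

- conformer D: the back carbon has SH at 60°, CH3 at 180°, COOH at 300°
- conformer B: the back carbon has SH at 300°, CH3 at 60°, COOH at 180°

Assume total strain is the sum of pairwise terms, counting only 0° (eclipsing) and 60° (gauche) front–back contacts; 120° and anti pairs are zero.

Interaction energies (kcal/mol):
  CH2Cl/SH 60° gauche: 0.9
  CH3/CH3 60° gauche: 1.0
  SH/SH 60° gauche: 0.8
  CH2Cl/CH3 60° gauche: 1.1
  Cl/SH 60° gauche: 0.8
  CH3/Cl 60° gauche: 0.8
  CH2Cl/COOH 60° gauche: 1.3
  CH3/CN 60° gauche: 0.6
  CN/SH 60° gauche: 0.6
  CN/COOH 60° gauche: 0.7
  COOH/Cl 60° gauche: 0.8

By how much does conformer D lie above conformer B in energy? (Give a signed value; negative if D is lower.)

-0.3 kcal/mol

D (staggered): CN(0°)/SH(60°) gauche 0.6; CN(0°)/COOH(300°) gauche 0.7; CH2Cl(120°)/SH(60°) gauche 0.9; CH2Cl(120°)/CH3(180°) gauche 1.1; Cl(240°)/CH3(180°) gauche 0.8; Cl(240°)/COOH(300°) gauche 0.8 → 4.9 kcal/mol.
B (staggered): CN(0°)/SH(300°) gauche 0.6; CN(0°)/CH3(60°) gauche 0.6; CH2Cl(120°)/CH3(60°) gauche 1.1; CH2Cl(120°)/COOH(180°) gauche 1.3; Cl(240°)/SH(300°) gauche 0.8; Cl(240°)/COOH(180°) gauche 0.8 → 5.2 kcal/mol.
E(D) − E(B) = 4.9 − 5.2 = -0.3 kcal/mol.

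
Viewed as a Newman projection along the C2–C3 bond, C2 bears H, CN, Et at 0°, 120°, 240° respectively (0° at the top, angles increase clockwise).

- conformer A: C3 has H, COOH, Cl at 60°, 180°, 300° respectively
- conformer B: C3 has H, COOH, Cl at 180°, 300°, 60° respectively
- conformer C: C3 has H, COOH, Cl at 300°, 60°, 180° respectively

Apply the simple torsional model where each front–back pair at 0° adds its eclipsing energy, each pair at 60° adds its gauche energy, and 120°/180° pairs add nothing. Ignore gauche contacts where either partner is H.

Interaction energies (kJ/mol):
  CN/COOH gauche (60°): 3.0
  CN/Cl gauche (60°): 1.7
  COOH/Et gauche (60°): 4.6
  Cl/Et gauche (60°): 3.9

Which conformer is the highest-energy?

A

A is staggered. CN at 120° is gauche with COOH at 180° (3.0); Et at 240° is gauche with COOH at 180° (4.6); Et at 240° is gauche with Cl at 300° (3.9). Total 11.5 kJ/mol.
B is staggered. CN at 120° is gauche with Cl at 60° (1.7); Et at 240° is gauche with COOH at 300° (4.6). Total 6.3 kJ/mol.
C is staggered. CN at 120° is gauche with COOH at 60° (3.0); CN at 120° is gauche with Cl at 180° (1.7); Et at 240° is gauche with Cl at 180° (3.9). Total 8.6 kJ/mol.
A has the highest total (11.5 kJ/mol).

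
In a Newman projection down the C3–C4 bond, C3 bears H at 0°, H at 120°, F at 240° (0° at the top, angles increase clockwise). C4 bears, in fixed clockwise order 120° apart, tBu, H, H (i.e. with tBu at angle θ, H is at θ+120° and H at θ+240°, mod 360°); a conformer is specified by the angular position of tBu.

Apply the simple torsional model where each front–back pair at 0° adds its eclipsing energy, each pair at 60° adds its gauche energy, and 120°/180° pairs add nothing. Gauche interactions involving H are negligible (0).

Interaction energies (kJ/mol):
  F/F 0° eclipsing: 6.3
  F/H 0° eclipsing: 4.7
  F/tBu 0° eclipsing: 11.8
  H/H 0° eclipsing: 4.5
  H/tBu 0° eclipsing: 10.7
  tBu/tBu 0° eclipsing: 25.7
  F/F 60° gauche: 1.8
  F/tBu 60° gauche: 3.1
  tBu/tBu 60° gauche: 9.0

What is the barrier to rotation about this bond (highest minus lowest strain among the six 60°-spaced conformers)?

tBu at 0° (eclipsed): H–tBu eclipsed, H–H eclipsed, F–H eclipsed; 10.7 + 4.5 + 4.7 = 19.9 kJ/mol.
tBu at 60° (staggered): no non-H gauche contacts → 0.0 kJ/mol.
tBu at 120° (eclipsed): H–H eclipsed, H–tBu eclipsed, F–H eclipsed; 4.5 + 10.7 + 4.7 = 19.9 kJ/mol.
tBu at 180° (staggered): F–tBu gauche; 3.1 = 3.1 kJ/mol.
tBu at 240° (eclipsed): H–H eclipsed, H–H eclipsed, F–tBu eclipsed; 4.5 + 4.5 + 11.8 = 20.8 kJ/mol.
tBu at 300° (staggered): F–tBu gauche; 3.1 = 3.1 kJ/mol.
Max at 240° (20.8 kJ/mol), min at 60° (0.0 kJ/mol); barrier = 20.8 kJ/mol.

20.8 kJ/mol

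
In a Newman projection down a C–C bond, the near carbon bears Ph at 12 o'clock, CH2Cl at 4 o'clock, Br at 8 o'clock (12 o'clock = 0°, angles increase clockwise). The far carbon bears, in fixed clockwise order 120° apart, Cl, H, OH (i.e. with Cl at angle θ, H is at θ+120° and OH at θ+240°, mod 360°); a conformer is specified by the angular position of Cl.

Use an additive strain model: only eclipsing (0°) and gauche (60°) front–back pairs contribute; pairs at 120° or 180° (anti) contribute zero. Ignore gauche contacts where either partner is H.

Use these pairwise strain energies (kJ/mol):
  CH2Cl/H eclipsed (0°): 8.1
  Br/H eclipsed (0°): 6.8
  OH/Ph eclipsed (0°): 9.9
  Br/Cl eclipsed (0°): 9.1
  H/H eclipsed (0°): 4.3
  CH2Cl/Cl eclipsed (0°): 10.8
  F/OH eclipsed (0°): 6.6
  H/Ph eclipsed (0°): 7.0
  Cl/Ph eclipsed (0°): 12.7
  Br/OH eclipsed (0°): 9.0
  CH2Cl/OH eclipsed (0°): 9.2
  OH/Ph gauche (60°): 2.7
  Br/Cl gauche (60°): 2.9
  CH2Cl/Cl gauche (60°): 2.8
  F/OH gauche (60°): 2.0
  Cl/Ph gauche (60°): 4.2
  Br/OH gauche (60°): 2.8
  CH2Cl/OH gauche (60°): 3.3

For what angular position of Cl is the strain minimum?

Cl at 0° (eclipsed): Ph(0°)/Cl(0°) eclipsed 12.7; CH2Cl(120°)/H(120°) eclipsed 8.1; Br(240°)/OH(240°) eclipsed 9.0 → 29.8 kJ/mol.
Cl at 60° (staggered): Ph(0°)/Cl(60°) gauche 4.2; Ph(0°)/OH(300°) gauche 2.7; CH2Cl(120°)/Cl(60°) gauche 2.8; Br(240°)/OH(300°) gauche 2.8 → 12.5 kJ/mol.
Cl at 120° (eclipsed): Ph(0°)/OH(0°) eclipsed 9.9; CH2Cl(120°)/Cl(120°) eclipsed 10.8; Br(240°)/H(240°) eclipsed 6.8 → 27.5 kJ/mol.
Cl at 180° (staggered): Ph(0°)/OH(60°) gauche 2.7; CH2Cl(120°)/Cl(180°) gauche 2.8; CH2Cl(120°)/OH(60°) gauche 3.3; Br(240°)/Cl(180°) gauche 2.9 → 11.7 kJ/mol.
Cl at 240° (eclipsed): Ph(0°)/H(0°) eclipsed 7.0; CH2Cl(120°)/OH(120°) eclipsed 9.2; Br(240°)/Cl(240°) eclipsed 9.1 → 25.3 kJ/mol.
Cl at 300° (staggered): Ph(0°)/Cl(300°) gauche 4.2; CH2Cl(120°)/OH(180°) gauche 3.3; Br(240°)/Cl(300°) gauche 2.9; Br(240°)/OH(180°) gauche 2.8 → 13.2 kJ/mol.
The minimum (11.7 kJ/mol) occurs with Cl at 180°.

180°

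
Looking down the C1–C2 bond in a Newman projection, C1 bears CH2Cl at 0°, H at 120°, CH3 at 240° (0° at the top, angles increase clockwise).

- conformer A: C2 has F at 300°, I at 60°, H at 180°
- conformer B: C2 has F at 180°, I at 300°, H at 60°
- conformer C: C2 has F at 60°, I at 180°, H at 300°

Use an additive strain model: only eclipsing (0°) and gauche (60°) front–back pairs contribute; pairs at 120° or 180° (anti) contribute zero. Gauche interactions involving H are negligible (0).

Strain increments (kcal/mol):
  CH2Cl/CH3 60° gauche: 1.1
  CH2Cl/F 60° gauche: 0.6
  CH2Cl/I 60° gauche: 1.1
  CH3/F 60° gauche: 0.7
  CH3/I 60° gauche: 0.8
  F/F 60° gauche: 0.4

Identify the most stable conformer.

A (staggered): CH2Cl–F gauche, CH2Cl–I gauche, CH3–F gauche; 0.6 + 1.1 + 0.7 = 2.4 kcal/mol.
B (staggered): CH2Cl–I gauche, CH3–F gauche, CH3–I gauche; 1.1 + 0.7 + 0.8 = 2.6 kcal/mol.
C (staggered): CH2Cl–F gauche, CH3–I gauche; 0.6 + 0.8 = 1.4 kcal/mol.
C has the lowest total (1.4 kcal/mol).

C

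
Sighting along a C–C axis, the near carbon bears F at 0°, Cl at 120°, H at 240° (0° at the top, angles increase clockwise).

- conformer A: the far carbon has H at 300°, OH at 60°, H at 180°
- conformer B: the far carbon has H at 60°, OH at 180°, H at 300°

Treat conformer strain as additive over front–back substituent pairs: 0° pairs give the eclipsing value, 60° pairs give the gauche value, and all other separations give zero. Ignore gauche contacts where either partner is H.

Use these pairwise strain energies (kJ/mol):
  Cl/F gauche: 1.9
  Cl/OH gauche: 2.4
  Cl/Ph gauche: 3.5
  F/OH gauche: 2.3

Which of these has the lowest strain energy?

A (staggered): F–OH gauche, Cl–OH gauche; 2.3 + 2.4 = 4.7 kJ/mol.
B (staggered): Cl–OH gauche; 2.4 = 2.4 kJ/mol.
B has the lowest total (2.4 kJ/mol).

B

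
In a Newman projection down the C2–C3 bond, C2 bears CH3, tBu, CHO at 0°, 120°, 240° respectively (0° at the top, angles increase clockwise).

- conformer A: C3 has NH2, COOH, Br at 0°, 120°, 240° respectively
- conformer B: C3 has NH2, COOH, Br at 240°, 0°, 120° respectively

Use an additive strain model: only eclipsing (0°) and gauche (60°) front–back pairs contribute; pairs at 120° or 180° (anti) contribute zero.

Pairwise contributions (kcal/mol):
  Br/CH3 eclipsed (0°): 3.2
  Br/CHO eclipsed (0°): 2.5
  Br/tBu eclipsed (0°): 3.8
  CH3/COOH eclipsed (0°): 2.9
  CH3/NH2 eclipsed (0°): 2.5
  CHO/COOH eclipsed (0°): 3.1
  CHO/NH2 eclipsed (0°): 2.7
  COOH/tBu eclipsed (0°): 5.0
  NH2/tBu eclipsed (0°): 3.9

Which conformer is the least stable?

A

A (eclipsed): CH3(0°)/NH2(0°) eclipsed 2.5; tBu(120°)/COOH(120°) eclipsed 5.0; CHO(240°)/Br(240°) eclipsed 2.5 → 10.0 kcal/mol.
B (eclipsed): CH3(0°)/COOH(0°) eclipsed 2.9; tBu(120°)/Br(120°) eclipsed 3.8; CHO(240°)/NH2(240°) eclipsed 2.7 → 9.4 kcal/mol.
A has the highest total (10.0 kcal/mol).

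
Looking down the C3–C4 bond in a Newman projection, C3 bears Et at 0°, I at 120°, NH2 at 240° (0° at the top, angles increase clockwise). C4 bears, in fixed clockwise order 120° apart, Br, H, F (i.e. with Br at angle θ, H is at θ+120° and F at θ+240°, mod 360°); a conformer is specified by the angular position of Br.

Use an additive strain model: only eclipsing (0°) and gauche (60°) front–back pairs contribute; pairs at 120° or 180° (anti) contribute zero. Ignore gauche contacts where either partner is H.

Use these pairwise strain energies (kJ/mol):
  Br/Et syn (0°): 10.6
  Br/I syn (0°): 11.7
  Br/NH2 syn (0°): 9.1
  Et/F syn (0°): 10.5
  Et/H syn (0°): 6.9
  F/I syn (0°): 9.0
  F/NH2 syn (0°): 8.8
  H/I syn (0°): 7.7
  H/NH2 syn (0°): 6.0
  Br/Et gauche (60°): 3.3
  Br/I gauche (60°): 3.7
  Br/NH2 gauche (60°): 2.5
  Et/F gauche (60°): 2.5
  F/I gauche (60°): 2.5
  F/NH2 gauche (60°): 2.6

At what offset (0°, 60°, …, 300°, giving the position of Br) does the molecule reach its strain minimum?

Br at 0° (eclipsed): Et–Br eclipsed, I–H eclipsed, NH2–F eclipsed; 10.6 + 7.7 + 8.8 = 27.1 kJ/mol.
Br at 60° (staggered): Et–Br gauche, Et–F gauche, I–Br gauche, NH2–F gauche; 3.3 + 2.5 + 3.7 + 2.6 = 12.1 kJ/mol.
Br at 120° (eclipsed): Et–F eclipsed, I–Br eclipsed, NH2–H eclipsed; 10.5 + 11.7 + 6.0 = 28.2 kJ/mol.
Br at 180° (staggered): Et–F gauche, I–Br gauche, I–F gauche, NH2–Br gauche; 2.5 + 3.7 + 2.5 + 2.5 = 11.2 kJ/mol.
Br at 240° (eclipsed): Et–H eclipsed, I–F eclipsed, NH2–Br eclipsed; 6.9 + 9.0 + 9.1 = 25.0 kJ/mol.
Br at 300° (staggered): Et–Br gauche, I–F gauche, NH2–Br gauche, NH2–F gauche; 3.3 + 2.5 + 2.5 + 2.6 = 10.9 kJ/mol.
The minimum (10.9 kJ/mol) occurs with Br at 300°.

300°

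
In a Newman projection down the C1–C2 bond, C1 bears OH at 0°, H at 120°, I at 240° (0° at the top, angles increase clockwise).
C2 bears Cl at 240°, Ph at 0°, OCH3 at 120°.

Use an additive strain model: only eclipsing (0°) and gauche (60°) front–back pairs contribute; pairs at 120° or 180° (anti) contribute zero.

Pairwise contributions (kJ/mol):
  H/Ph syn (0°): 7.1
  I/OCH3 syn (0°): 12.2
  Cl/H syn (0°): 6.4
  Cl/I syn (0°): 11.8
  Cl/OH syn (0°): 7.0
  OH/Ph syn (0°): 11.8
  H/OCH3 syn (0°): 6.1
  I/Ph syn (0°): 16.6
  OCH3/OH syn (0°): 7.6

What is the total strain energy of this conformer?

This conformer (eclipsed): OH–Ph eclipsed, H–OCH3 eclipsed, I–Cl eclipsed; 11.8 + 6.1 + 11.8 = 29.7 kJ/mol.

29.7 kJ/mol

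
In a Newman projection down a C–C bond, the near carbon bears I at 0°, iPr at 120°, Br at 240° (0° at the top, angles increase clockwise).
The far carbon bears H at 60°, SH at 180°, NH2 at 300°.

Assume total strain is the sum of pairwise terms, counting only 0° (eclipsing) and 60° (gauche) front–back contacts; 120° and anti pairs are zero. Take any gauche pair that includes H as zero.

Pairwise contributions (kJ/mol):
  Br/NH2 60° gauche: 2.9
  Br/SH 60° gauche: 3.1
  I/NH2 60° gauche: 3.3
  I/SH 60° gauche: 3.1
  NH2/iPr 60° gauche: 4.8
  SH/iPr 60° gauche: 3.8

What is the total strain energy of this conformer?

This conformer (staggered): I(0°)/NH2(300°) gauche 3.3; iPr(120°)/SH(180°) gauche 3.8; Br(240°)/SH(180°) gauche 3.1; Br(240°)/NH2(300°) gauche 2.9 → 13.1 kJ/mol.

13.1 kJ/mol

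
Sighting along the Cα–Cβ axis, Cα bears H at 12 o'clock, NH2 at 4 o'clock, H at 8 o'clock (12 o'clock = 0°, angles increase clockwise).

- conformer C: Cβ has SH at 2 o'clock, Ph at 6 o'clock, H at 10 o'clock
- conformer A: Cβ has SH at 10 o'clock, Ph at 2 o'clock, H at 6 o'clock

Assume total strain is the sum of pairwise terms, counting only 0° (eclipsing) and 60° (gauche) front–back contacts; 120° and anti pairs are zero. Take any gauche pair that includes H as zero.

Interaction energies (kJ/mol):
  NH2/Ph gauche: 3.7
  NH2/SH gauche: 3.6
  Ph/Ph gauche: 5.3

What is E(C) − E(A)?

+3.6 kJ/mol

C is staggered. NH2 at 120° is gauche with SH at 60° (3.6); NH2 at 120° is gauche with Ph at 180° (3.7). Total 7.3 kJ/mol.
A is staggered. NH2 at 120° is gauche with Ph at 60° (3.7). Total 3.7 kJ/mol.
E(C) − E(A) = 7.3 − 3.7 = +3.6 kJ/mol.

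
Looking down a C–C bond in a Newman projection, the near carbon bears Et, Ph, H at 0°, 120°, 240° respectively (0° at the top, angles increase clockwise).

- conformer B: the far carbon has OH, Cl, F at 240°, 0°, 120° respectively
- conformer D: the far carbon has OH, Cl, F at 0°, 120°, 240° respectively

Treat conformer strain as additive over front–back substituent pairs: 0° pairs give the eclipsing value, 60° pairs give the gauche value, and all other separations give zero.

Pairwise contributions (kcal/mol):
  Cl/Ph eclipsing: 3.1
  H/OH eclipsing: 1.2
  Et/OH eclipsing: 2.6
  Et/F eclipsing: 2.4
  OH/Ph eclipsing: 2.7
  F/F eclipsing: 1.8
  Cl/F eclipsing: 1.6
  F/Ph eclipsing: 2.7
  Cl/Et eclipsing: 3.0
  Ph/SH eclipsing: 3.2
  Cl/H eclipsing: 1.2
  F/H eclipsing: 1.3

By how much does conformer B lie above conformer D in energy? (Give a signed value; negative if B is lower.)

-0.1 kcal/mol

B (eclipsed): Et–Cl eclipsed, Ph–F eclipsed, H–OH eclipsed; 3.0 + 2.7 + 1.2 = 6.9 kcal/mol.
D (eclipsed): Et–OH eclipsed, Ph–Cl eclipsed, H–F eclipsed; 2.6 + 3.1 + 1.3 = 7.0 kcal/mol.
E(B) − E(D) = 6.9 − 7.0 = -0.1 kcal/mol.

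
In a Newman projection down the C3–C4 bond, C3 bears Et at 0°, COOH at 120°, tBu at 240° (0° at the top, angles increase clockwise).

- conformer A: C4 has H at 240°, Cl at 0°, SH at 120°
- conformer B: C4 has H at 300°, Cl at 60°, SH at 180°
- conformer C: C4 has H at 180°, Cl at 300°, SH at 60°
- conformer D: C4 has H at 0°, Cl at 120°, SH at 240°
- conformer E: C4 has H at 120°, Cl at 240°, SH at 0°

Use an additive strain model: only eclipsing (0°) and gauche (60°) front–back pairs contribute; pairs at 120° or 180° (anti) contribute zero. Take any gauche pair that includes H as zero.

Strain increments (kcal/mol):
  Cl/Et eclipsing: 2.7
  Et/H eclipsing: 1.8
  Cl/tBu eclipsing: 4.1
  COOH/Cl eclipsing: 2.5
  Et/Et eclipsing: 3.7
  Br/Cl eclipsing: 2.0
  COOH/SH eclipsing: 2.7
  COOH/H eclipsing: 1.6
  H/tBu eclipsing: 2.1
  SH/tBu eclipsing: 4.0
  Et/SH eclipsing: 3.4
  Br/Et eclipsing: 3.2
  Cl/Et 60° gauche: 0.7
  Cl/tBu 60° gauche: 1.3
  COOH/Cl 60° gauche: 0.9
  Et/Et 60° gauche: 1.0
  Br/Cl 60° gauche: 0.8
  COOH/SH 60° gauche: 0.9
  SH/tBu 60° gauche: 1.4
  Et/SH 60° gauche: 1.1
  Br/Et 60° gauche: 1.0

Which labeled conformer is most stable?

B

A (eclipsed): Et(0°)/Cl(0°) eclipsed 2.7; COOH(120°)/SH(120°) eclipsed 2.7; tBu(240°)/H(240°) eclipsed 2.1 → 7.5 kcal/mol.
B (staggered): Et(0°)/Cl(60°) gauche 0.7; COOH(120°)/Cl(60°) gauche 0.9; COOH(120°)/SH(180°) gauche 0.9; tBu(240°)/SH(180°) gauche 1.4 → 3.9 kcal/mol.
C (staggered): Et(0°)/Cl(300°) gauche 0.7; Et(0°)/SH(60°) gauche 1.1; COOH(120°)/SH(60°) gauche 0.9; tBu(240°)/Cl(300°) gauche 1.3 → 4.0 kcal/mol.
D (eclipsed): Et(0°)/H(0°) eclipsed 1.8; COOH(120°)/Cl(120°) eclipsed 2.5; tBu(240°)/SH(240°) eclipsed 4.0 → 8.3 kcal/mol.
E (eclipsed): Et(0°)/SH(0°) eclipsed 3.4; COOH(120°)/H(120°) eclipsed 1.6; tBu(240°)/Cl(240°) eclipsed 4.1 → 9.1 kcal/mol.
B has the lowest total (3.9 kcal/mol).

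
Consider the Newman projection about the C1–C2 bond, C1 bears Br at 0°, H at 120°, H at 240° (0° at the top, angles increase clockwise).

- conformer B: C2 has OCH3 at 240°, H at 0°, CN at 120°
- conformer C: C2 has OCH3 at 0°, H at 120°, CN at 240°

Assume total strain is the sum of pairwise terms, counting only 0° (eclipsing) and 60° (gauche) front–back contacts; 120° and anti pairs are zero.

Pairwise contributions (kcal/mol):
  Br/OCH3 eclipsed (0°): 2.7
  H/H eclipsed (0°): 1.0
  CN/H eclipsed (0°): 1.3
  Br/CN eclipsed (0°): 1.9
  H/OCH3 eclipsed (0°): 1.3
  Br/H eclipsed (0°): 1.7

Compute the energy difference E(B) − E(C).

B (eclipsed): Br–H eclipsed, H–CN eclipsed, H–OCH3 eclipsed; 1.7 + 1.3 + 1.3 = 4.3 kcal/mol.
C (eclipsed): Br–OCH3 eclipsed, H–H eclipsed, H–CN eclipsed; 2.7 + 1.0 + 1.3 = 5.0 kcal/mol.
E(B) − E(C) = 4.3 − 5.0 = -0.7 kcal/mol.

-0.7 kcal/mol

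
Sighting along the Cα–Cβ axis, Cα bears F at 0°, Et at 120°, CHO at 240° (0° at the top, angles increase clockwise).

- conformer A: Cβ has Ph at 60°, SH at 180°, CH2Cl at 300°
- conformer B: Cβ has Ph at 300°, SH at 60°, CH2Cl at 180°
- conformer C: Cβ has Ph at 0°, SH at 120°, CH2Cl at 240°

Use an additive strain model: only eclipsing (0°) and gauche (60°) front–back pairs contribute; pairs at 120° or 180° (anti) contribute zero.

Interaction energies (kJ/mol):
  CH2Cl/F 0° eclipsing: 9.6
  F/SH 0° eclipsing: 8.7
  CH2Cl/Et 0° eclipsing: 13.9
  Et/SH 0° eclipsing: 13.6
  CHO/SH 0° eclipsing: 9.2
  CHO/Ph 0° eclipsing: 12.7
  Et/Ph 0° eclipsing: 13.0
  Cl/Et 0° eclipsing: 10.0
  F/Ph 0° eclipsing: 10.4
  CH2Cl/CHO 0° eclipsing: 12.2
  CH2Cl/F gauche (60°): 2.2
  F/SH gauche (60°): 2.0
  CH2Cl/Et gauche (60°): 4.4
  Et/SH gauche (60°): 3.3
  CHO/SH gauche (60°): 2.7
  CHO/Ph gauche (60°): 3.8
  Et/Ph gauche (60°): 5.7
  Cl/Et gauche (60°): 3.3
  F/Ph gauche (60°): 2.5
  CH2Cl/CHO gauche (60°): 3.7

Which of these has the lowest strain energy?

A (staggered): F–Ph gauche, F–CH2Cl gauche, Et–Ph gauche, Et–SH gauche, CHO–SH gauche, CHO–CH2Cl gauche; 2.5 + 2.2 + 5.7 + 3.3 + 2.7 + 3.7 = 20.1 kJ/mol.
B (staggered): F–Ph gauche, F–SH gauche, Et–SH gauche, Et–CH2Cl gauche, CHO–Ph gauche, CHO–CH2Cl gauche; 2.5 + 2.0 + 3.3 + 4.4 + 3.8 + 3.7 = 19.7 kJ/mol.
C (eclipsed): F–Ph eclipsed, Et–SH eclipsed, CHO–CH2Cl eclipsed; 10.4 + 13.6 + 12.2 = 36.2 kJ/mol.
B has the lowest total (19.7 kJ/mol).

B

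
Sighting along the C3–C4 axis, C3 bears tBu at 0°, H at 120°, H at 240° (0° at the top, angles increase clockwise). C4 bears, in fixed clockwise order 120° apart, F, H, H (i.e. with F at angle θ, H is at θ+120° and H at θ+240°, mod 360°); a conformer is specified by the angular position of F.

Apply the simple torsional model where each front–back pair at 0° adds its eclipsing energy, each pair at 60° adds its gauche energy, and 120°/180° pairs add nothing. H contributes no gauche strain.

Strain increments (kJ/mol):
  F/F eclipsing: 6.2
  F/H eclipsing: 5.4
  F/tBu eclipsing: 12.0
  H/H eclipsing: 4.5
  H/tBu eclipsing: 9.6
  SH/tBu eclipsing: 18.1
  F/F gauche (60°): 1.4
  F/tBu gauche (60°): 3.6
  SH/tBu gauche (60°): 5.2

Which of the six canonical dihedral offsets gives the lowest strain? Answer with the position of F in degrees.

F at 0° (eclipsed): tBu–F eclipsed, H–H eclipsed, H–H eclipsed; 12.0 + 4.5 + 4.5 = 21.0 kJ/mol.
F at 60° (staggered): tBu–F gauche; 3.6 = 3.6 kJ/mol.
F at 120° (eclipsed): tBu–H eclipsed, H–F eclipsed, H–H eclipsed; 9.6 + 5.4 + 4.5 = 19.5 kJ/mol.
F at 180° (staggered): no non-H gauche contacts → 0.0 kJ/mol.
F at 240° (eclipsed): tBu–H eclipsed, H–H eclipsed, H–F eclipsed; 9.6 + 4.5 + 5.4 = 19.5 kJ/mol.
F at 300° (staggered): tBu–F gauche; 3.6 = 3.6 kJ/mol.
The minimum (0.0 kJ/mol) occurs with F at 180°.

180°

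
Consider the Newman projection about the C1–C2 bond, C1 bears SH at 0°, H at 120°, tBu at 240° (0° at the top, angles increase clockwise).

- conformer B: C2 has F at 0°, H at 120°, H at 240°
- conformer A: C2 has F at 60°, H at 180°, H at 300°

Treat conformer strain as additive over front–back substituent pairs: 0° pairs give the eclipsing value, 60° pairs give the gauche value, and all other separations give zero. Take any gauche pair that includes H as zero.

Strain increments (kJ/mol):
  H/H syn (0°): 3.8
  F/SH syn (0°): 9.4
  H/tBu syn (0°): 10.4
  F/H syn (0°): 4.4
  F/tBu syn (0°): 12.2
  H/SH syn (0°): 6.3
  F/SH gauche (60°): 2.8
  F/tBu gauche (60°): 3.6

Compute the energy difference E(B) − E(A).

+20.8 kJ/mol

B (eclipsed): SH–F eclipsed, H–H eclipsed, tBu–H eclipsed; 9.4 + 3.8 + 10.4 = 23.6 kJ/mol.
A (staggered): SH–F gauche; 2.8 = 2.8 kJ/mol.
E(B) − E(A) = 23.6 − 2.8 = +20.8 kJ/mol.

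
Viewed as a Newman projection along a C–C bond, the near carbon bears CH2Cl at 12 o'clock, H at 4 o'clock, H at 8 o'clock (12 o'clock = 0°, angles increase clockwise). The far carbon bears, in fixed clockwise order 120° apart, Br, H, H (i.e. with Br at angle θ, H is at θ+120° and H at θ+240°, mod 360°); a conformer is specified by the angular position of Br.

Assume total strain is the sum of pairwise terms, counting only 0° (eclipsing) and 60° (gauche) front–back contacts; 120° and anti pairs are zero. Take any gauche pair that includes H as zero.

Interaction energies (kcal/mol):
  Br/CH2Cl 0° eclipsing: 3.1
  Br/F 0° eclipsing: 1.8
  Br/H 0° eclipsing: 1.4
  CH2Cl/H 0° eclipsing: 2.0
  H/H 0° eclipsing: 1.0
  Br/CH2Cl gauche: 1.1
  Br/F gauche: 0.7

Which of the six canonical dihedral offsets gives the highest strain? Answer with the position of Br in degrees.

0°

Br at 0° (eclipsed): CH2Cl(0°)/Br(0°) eclipsed 3.1; H(120°)/H(120°) eclipsed 1.0; H(240°)/H(240°) eclipsed 1.0 → 5.1 kcal/mol.
Br at 60° (staggered): CH2Cl(0°)/Br(60°) gauche 1.1 → 1.1 kcal/mol.
Br at 120° (eclipsed): CH2Cl(0°)/H(0°) eclipsed 2.0; H(120°)/Br(120°) eclipsed 1.4; H(240°)/H(240°) eclipsed 1.0 → 4.4 kcal/mol.
Br at 180° (staggered): no non-H gauche contacts → 0.0 kcal/mol.
Br at 240° (eclipsed): CH2Cl(0°)/H(0°) eclipsed 2.0; H(120°)/H(120°) eclipsed 1.0; H(240°)/Br(240°) eclipsed 1.4 → 4.4 kcal/mol.
Br at 300° (staggered): CH2Cl(0°)/Br(300°) gauche 1.1 → 1.1 kcal/mol.
The maximum (5.1 kcal/mol) occurs with Br at 0°.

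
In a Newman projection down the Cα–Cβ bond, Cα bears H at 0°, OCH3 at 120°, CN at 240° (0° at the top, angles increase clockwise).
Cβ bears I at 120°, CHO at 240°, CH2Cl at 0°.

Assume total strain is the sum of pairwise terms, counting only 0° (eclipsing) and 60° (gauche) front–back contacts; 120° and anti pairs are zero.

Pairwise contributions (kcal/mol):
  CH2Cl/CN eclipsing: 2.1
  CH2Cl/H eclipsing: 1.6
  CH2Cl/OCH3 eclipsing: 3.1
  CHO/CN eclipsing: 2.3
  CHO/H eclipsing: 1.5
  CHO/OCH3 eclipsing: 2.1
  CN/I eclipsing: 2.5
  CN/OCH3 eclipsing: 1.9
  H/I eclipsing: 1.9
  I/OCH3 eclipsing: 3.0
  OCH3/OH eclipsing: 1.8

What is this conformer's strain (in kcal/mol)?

6.9 kcal/mol

This conformer (eclipsed): H–CH2Cl eclipsed, OCH3–I eclipsed, CN–CHO eclipsed; 1.6 + 3.0 + 2.3 = 6.9 kcal/mol.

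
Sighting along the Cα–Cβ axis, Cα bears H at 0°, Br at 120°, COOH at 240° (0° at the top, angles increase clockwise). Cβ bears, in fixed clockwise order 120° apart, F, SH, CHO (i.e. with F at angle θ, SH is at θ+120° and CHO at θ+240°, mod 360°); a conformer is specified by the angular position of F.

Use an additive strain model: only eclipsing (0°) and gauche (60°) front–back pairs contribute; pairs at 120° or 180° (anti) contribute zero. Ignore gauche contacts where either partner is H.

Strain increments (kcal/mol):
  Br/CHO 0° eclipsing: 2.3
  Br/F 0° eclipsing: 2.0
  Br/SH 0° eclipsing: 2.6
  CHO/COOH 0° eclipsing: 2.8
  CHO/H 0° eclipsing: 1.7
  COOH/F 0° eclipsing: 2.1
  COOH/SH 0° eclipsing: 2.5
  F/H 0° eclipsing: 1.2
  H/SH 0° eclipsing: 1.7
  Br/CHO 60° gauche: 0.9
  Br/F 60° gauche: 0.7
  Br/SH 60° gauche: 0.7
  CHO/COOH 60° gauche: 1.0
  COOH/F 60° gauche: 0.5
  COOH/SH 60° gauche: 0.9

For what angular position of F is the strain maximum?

0°

F at 0° is eclipsed. H at 0° is eclipsed with F at 0° (1.2); Br at 120° is eclipsed with SH at 120° (2.6); COOH at 240° is eclipsed with CHO at 240° (2.8). Total 6.6 kcal/mol.
F at 60° is staggered. Br at 120° is gauche with F at 60° (0.7); Br at 120° is gauche with SH at 180° (0.7); COOH at 240° is gauche with SH at 180° (0.9); COOH at 240° is gauche with CHO at 300° (1.0). Total 3.3 kcal/mol.
F at 120° is eclipsed. H at 0° is eclipsed with CHO at 0° (1.7); Br at 120° is eclipsed with F at 120° (2.0); COOH at 240° is eclipsed with SH at 240° (2.5). Total 6.2 kcal/mol.
F at 180° is staggered. Br at 120° is gauche with F at 180° (0.7); Br at 120° is gauche with CHO at 60° (0.9); COOH at 240° is gauche with F at 180° (0.5); COOH at 240° is gauche with SH at 300° (0.9). Total 3.0 kcal/mol.
F at 240° is eclipsed. H at 0° is eclipsed with SH at 0° (1.7); Br at 120° is eclipsed with CHO at 120° (2.3); COOH at 240° is eclipsed with F at 240° (2.1). Total 6.1 kcal/mol.
F at 300° is staggered. Br at 120° is gauche with SH at 60° (0.7); Br at 120° is gauche with CHO at 180° (0.9); COOH at 240° is gauche with F at 300° (0.5); COOH at 240° is gauche with CHO at 180° (1.0). Total 3.1 kcal/mol.
The maximum (6.6 kcal/mol) occurs with F at 0°.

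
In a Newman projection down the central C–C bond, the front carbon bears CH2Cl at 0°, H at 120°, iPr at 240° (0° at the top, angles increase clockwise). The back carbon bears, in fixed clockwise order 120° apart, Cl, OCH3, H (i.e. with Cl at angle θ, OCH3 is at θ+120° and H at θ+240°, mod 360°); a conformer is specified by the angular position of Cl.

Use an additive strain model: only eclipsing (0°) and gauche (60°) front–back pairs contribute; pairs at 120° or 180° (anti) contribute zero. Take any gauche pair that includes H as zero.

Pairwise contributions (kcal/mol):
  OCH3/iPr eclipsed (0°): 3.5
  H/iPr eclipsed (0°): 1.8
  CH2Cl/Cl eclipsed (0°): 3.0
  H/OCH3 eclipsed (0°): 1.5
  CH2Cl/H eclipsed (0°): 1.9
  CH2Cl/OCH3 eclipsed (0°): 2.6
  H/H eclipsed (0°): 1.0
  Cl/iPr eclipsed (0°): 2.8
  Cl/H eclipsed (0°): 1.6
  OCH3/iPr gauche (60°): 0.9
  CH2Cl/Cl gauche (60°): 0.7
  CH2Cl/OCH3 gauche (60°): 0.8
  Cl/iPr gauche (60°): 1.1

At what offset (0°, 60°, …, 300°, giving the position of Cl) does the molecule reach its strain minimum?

Cl at 0° is eclipsed. CH2Cl at 0° is eclipsed with Cl at 0° (3.0); H at 120° is eclipsed with OCH3 at 120° (1.5); iPr at 240° is eclipsed with H at 240° (1.8). Total 6.3 kcal/mol.
Cl at 60° is staggered. CH2Cl at 0° is gauche with Cl at 60° (0.7); iPr at 240° is gauche with OCH3 at 180° (0.9). Total 1.6 kcal/mol.
Cl at 120° is eclipsed. CH2Cl at 0° is eclipsed with H at 0° (1.9); H at 120° is eclipsed with Cl at 120° (1.6); iPr at 240° is eclipsed with OCH3 at 240° (3.5). Total 7.0 kcal/mol.
Cl at 180° is staggered. CH2Cl at 0° is gauche with OCH3 at 300° (0.8); iPr at 240° is gauche with Cl at 180° (1.1); iPr at 240° is gauche with OCH3 at 300° (0.9). Total 2.8 kcal/mol.
Cl at 240° is eclipsed. CH2Cl at 0° is eclipsed with OCH3 at 0° (2.6); H at 120° is eclipsed with H at 120° (1.0); iPr at 240° is eclipsed with Cl at 240° (2.8). Total 6.4 kcal/mol.
Cl at 300° is staggered. CH2Cl at 0° is gauche with Cl at 300° (0.7); CH2Cl at 0° is gauche with OCH3 at 60° (0.8); iPr at 240° is gauche with Cl at 300° (1.1). Total 2.6 kcal/mol.
The minimum (1.6 kcal/mol) occurs with Cl at 60°.

60°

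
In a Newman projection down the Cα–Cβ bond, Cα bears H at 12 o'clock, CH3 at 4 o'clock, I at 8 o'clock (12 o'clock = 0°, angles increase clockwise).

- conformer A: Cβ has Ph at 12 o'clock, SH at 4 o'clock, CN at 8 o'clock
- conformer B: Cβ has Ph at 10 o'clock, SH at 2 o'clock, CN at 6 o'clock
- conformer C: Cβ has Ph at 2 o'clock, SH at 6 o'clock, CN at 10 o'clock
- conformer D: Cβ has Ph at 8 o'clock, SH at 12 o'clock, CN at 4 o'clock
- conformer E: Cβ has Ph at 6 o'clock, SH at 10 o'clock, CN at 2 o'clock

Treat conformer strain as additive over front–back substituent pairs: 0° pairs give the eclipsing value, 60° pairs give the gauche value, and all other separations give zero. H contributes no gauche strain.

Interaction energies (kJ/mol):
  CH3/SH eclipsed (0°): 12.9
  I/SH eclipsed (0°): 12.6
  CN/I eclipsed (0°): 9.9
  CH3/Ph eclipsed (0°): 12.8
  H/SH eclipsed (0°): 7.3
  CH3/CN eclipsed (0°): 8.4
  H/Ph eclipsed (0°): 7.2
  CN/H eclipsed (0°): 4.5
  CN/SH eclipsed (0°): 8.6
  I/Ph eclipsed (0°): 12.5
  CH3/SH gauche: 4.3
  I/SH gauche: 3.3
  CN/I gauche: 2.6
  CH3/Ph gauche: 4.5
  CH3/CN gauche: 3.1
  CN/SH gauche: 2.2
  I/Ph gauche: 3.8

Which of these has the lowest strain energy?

A (eclipsed): H(0°)/Ph(0°) eclipsed 7.2; CH3(120°)/SH(120°) eclipsed 12.9; I(240°)/CN(240°) eclipsed 9.9 → 30.0 kJ/mol.
B (staggered): CH3(120°)/SH(60°) gauche 4.3; CH3(120°)/CN(180°) gauche 3.1; I(240°)/Ph(300°) gauche 3.8; I(240°)/CN(180°) gauche 2.6 → 13.8 kJ/mol.
C (staggered): CH3(120°)/Ph(60°) gauche 4.5; CH3(120°)/SH(180°) gauche 4.3; I(240°)/SH(180°) gauche 3.3; I(240°)/CN(300°) gauche 2.6 → 14.7 kJ/mol.
D (eclipsed): H(0°)/SH(0°) eclipsed 7.3; CH3(120°)/CN(120°) eclipsed 8.4; I(240°)/Ph(240°) eclipsed 12.5 → 28.2 kJ/mol.
E (staggered): CH3(120°)/Ph(180°) gauche 4.5; CH3(120°)/CN(60°) gauche 3.1; I(240°)/Ph(180°) gauche 3.8; I(240°)/SH(300°) gauche 3.3 → 14.7 kJ/mol.
B has the lowest total (13.8 kJ/mol).

B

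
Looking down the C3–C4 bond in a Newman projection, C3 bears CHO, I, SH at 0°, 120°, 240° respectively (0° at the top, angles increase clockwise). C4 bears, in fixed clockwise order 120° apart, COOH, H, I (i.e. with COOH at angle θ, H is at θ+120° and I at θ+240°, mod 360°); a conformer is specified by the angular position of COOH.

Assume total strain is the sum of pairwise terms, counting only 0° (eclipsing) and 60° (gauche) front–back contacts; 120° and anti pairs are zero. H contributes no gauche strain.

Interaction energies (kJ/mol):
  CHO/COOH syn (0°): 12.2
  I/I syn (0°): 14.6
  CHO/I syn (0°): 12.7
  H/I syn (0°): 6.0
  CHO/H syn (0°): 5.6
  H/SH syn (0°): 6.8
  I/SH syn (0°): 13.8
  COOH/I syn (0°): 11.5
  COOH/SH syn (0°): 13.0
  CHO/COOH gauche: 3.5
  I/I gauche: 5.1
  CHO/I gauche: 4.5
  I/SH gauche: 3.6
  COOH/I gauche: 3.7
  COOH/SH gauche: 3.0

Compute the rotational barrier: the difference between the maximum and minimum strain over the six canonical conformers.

18.0 kJ/mol

COOH at 0° is eclipsed. CHO at 0° is eclipsed with COOH at 0° (12.2); I at 120° is eclipsed with H at 120° (6.0); SH at 240° is eclipsed with I at 240° (13.8). Total 32.0 kJ/mol.
COOH at 60° is staggered. CHO at 0° is gauche with COOH at 60° (3.5); CHO at 0° is gauche with I at 300° (4.5); I at 120° is gauche with COOH at 60° (3.7); SH at 240° is gauche with I at 300° (3.6). Total 15.3 kJ/mol.
COOH at 120° is eclipsed. CHO at 0° is eclipsed with I at 0° (12.7); I at 120° is eclipsed with COOH at 120° (11.5); SH at 240° is eclipsed with H at 240° (6.8). Total 31.0 kJ/mol.
COOH at 180° is staggered. CHO at 0° is gauche with I at 60° (4.5); I at 120° is gauche with COOH at 180° (3.7); I at 120° is gauche with I at 60° (5.1); SH at 240° is gauche with COOH at 180° (3.0). Total 16.3 kJ/mol.
COOH at 240° is eclipsed. CHO at 0° is eclipsed with H at 0° (5.6); I at 120° is eclipsed with I at 120° (14.6); SH at 240° is eclipsed with COOH at 240° (13.0). Total 33.2 kJ/mol.
COOH at 300° is staggered. CHO at 0° is gauche with COOH at 300° (3.5); I at 120° is gauche with I at 180° (5.1); SH at 240° is gauche with COOH at 300° (3.0); SH at 240° is gauche with I at 180° (3.6). Total 15.2 kJ/mol.
Max at 240° (33.2 kJ/mol), min at 300° (15.2 kJ/mol); barrier = 18.0 kJ/mol.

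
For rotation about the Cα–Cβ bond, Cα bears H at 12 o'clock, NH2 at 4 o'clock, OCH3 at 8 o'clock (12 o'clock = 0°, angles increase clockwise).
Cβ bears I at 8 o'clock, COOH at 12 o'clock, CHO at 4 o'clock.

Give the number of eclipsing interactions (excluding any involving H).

Non-H eclipsing pairs: NH2(120°)/CHO(120°); OCH3(240°)/I(240°) — 2 interactions.

2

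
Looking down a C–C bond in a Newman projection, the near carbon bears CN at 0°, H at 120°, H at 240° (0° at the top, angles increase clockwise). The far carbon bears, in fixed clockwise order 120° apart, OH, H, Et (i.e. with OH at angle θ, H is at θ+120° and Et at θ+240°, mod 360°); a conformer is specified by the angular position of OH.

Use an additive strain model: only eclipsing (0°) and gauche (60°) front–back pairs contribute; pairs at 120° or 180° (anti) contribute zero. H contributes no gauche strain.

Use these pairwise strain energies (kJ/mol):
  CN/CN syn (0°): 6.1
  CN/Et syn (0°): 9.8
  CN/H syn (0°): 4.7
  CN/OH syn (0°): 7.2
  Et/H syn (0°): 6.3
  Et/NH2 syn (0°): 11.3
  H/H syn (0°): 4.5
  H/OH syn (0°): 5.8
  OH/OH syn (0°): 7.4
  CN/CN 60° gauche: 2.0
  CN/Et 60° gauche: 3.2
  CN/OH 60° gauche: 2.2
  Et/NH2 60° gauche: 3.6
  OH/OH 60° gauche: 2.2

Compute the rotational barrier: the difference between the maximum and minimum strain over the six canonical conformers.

17.9 kJ/mol

OH at 0° (eclipsed): CN(0°)/OH(0°) eclipsed 7.2; H(120°)/H(120°) eclipsed 4.5; H(240°)/Et(240°) eclipsed 6.3 → 18.0 kJ/mol.
OH at 60° (staggered): CN(0°)/OH(60°) gauche 2.2; CN(0°)/Et(300°) gauche 3.2 → 5.4 kJ/mol.
OH at 120° (eclipsed): CN(0°)/Et(0°) eclipsed 9.8; H(120°)/OH(120°) eclipsed 5.8; H(240°)/H(240°) eclipsed 4.5 → 20.1 kJ/mol.
OH at 180° (staggered): CN(0°)/Et(60°) gauche 3.2 → 3.2 kJ/mol.
OH at 240° (eclipsed): CN(0°)/H(0°) eclipsed 4.7; H(120°)/Et(120°) eclipsed 6.3; H(240°)/OH(240°) eclipsed 5.8 → 16.8 kJ/mol.
OH at 300° (staggered): CN(0°)/OH(300°) gauche 2.2 → 2.2 kJ/mol.
Max at 120° (20.1 kJ/mol), min at 300° (2.2 kJ/mol); barrier = 17.9 kJ/mol.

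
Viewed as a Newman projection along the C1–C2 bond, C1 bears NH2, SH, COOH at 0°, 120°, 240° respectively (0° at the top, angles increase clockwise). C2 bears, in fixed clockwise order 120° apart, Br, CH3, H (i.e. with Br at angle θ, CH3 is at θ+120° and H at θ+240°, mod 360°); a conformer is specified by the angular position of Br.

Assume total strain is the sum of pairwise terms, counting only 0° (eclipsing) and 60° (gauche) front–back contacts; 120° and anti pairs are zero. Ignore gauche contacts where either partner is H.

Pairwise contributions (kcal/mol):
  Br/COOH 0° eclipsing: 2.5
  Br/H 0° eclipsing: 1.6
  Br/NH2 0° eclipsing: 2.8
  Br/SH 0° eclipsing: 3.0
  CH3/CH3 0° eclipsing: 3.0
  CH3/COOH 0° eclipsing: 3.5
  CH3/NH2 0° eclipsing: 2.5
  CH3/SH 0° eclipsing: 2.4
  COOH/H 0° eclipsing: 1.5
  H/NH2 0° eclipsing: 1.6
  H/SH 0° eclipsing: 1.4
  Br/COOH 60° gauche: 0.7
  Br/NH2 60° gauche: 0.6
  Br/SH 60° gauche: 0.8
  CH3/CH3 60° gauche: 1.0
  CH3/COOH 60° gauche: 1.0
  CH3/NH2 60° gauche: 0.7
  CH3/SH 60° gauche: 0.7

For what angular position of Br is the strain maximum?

Br at 0° (eclipsed): NH2(0°)/Br(0°) eclipsed 2.8; SH(120°)/CH3(120°) eclipsed 2.4; COOH(240°)/H(240°) eclipsed 1.5 → 6.7 kcal/mol.
Br at 60° (staggered): NH2(0°)/Br(60°) gauche 0.6; SH(120°)/Br(60°) gauche 0.8; SH(120°)/CH3(180°) gauche 0.7; COOH(240°)/CH3(180°) gauche 1.0 → 3.1 kcal/mol.
Br at 120° (eclipsed): NH2(0°)/H(0°) eclipsed 1.6; SH(120°)/Br(120°) eclipsed 3.0; COOH(240°)/CH3(240°) eclipsed 3.5 → 8.1 kcal/mol.
Br at 180° (staggered): NH2(0°)/CH3(300°) gauche 0.7; SH(120°)/Br(180°) gauche 0.8; COOH(240°)/Br(180°) gauche 0.7; COOH(240°)/CH3(300°) gauche 1.0 → 3.2 kcal/mol.
Br at 240° (eclipsed): NH2(0°)/CH3(0°) eclipsed 2.5; SH(120°)/H(120°) eclipsed 1.4; COOH(240°)/Br(240°) eclipsed 2.5 → 6.4 kcal/mol.
Br at 300° (staggered): NH2(0°)/Br(300°) gauche 0.6; NH2(0°)/CH3(60°) gauche 0.7; SH(120°)/CH3(60°) gauche 0.7; COOH(240°)/Br(300°) gauche 0.7 → 2.7 kcal/mol.
The maximum (8.1 kcal/mol) occurs with Br at 120°.

120°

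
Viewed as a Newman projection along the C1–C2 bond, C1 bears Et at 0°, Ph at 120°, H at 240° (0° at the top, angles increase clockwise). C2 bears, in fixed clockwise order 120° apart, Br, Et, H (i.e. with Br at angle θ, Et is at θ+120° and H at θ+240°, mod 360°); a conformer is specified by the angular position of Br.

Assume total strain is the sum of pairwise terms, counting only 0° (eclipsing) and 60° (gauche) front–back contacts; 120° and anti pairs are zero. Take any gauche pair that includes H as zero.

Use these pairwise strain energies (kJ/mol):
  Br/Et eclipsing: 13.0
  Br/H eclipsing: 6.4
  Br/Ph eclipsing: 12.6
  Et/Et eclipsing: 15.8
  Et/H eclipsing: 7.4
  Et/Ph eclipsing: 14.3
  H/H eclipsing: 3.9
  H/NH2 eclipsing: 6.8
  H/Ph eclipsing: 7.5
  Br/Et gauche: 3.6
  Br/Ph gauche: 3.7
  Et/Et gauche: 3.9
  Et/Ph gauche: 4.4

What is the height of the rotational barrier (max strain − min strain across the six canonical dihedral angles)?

23.6 kJ/mol

Br at 0° is eclipsed. Et at 0° is eclipsed with Br at 0° (13.0); Ph at 120° is eclipsed with Et at 120° (14.3); H at 240° is eclipsed with H at 240° (3.9). Total 31.2 kJ/mol.
Br at 60° is staggered. Et at 0° is gauche with Br at 60° (3.6); Ph at 120° is gauche with Br at 60° (3.7); Ph at 120° is gauche with Et at 180° (4.4). Total 11.7 kJ/mol.
Br at 120° is eclipsed. Et at 0° is eclipsed with H at 0° (7.4); Ph at 120° is eclipsed with Br at 120° (12.6); H at 240° is eclipsed with Et at 240° (7.4). Total 27.4 kJ/mol.
Br at 180° is staggered. Et at 0° is gauche with Et at 300° (3.9); Ph at 120° is gauche with Br at 180° (3.7). Total 7.6 kJ/mol.
Br at 240° is eclipsed. Et at 0° is eclipsed with Et at 0° (15.8); Ph at 120° is eclipsed with H at 120° (7.5); H at 240° is eclipsed with Br at 240° (6.4). Total 29.7 kJ/mol.
Br at 300° is staggered. Et at 0° is gauche with Br at 300° (3.6); Et at 0° is gauche with Et at 60° (3.9); Ph at 120° is gauche with Et at 60° (4.4). Total 11.9 kJ/mol.
Max at 0° (31.2 kJ/mol), min at 180° (7.6 kJ/mol); barrier = 23.6 kJ/mol.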